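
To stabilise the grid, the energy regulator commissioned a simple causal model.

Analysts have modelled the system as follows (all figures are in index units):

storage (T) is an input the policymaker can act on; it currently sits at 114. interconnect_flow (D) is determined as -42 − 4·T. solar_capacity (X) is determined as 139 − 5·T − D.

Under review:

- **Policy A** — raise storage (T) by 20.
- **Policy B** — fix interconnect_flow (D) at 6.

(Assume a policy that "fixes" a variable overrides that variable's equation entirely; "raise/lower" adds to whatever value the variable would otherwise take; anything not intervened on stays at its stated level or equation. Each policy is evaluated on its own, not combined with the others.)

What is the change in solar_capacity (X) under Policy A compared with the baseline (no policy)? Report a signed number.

-20

Baseline:
  T = 114
  D = -42 − 4·114 = -498
  X = 139 − 5·114 − (-498) = 67
Policy A (T + 20):
  T = 114 + 20 = 134
  D = -42 − 4·134 = -578
  X = 139 − 5·134 − (-578) = 47
Change in X: 47 − 67 = -20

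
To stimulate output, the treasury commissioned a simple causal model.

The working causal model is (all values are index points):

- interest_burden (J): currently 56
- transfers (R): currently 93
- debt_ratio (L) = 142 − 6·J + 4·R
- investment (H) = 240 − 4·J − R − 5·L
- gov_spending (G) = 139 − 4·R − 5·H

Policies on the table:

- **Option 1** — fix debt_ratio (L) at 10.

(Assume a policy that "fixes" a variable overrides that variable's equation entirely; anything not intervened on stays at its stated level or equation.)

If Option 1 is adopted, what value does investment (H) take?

Option 1 (L := 10):
  J = 56
  R = 93
  L = 10
  H = 240 − 4·56 − 93 − 5·10 = -127

-127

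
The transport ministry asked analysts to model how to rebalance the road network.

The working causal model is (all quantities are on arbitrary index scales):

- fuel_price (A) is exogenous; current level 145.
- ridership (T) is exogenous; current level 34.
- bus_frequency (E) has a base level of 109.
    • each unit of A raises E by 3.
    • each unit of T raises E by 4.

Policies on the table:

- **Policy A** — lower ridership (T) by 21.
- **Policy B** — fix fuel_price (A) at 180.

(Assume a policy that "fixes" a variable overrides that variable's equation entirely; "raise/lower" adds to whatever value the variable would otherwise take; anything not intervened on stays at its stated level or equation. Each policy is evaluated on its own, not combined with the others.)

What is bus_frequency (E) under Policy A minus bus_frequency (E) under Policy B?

Policy A (T − 21):
  A = 145
  T = 34 − 21 = 13
  E = 109 + 3·145 + 4·13 = 596
Policy B (A := 180):
  A = 180
  T = 34
  E = 109 + 3·180 + 4·34 = 785
E: 596 − 785 = -189

-189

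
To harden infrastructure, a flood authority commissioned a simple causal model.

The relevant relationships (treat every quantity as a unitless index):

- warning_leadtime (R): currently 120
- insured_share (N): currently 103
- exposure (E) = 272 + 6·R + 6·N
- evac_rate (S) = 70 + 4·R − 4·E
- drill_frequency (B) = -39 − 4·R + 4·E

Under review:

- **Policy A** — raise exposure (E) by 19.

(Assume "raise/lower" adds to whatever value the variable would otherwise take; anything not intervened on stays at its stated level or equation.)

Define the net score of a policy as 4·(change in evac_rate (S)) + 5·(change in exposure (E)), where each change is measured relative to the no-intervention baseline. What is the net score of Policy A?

Baseline:
  R = 120
  N = 103
  E = 272 + 6·120 + 6·103 = 1610
  S = 70 + 4·120 − 4·1610 = -5890
Policy A (E + 19):
  R = 120
  N = 103
  E = 272 + 6·120 + 6·103 (+19 from intervention) = 1629
  S = 70 + 4·120 − 4·1629 = -5966
ΔS = -5966 − (-5890) = -76; ΔE = 1629 − 1610 = 19
Score = 4·(-76) + 5·19 = -209

-209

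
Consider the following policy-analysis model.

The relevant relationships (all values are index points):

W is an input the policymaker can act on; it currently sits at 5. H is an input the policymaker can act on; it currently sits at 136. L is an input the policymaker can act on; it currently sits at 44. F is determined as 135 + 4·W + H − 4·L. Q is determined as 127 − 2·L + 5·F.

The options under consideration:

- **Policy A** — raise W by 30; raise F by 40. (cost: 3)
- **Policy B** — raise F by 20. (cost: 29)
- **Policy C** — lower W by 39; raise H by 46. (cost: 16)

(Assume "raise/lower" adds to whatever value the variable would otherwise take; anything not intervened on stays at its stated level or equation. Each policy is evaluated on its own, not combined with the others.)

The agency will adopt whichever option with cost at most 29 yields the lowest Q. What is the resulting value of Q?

Policy A (W + 30, F + 40):
  W = 5 + 30 = 35
  H = 136
  L = 44
  F = 135 + 4·35 + 136 − 4·44 (+40 from intervention) = 275
  Q = 127 − 2·44 + 5·275 = 1414
Policy B (F + 20):
  W = 5
  H = 136
  L = 44
  F = 135 + 4·5 + 136 − 4·44 (+20 from intervention) = 135
  Q = 127 − 2·44 + 5·135 = 714
Policy C (W − 39, H + 46):
  W = 5 − 39 = -34
  H = 136 + 46 = 182
  L = 44
  F = 135 + 4·(-34) + 182 − 4·44 = 5
  Q = 127 − 2·44 + 5·5 = 64
Comparing — Policy A: Q=1414, Policy B: Q=714, Policy C: Q=64. Lowest is 64 (Policy C).

64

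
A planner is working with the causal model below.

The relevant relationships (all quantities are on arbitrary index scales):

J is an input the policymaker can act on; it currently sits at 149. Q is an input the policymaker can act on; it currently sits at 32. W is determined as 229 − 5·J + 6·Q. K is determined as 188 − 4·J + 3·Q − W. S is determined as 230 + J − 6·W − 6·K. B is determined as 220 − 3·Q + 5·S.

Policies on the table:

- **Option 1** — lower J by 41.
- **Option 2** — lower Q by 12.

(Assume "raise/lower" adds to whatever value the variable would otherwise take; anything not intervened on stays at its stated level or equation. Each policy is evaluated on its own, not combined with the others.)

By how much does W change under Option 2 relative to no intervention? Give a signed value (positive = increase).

Baseline:
  J = 149
  Q = 32
  W = 229 − 5·149 + 6·32 = -324
Option 2 (Q − 12):
  J = 149
  Q = 32 − 12 = 20
  W = 229 − 5·149 + 6·20 = -396
Change in W: -396 − (-324) = -72

-72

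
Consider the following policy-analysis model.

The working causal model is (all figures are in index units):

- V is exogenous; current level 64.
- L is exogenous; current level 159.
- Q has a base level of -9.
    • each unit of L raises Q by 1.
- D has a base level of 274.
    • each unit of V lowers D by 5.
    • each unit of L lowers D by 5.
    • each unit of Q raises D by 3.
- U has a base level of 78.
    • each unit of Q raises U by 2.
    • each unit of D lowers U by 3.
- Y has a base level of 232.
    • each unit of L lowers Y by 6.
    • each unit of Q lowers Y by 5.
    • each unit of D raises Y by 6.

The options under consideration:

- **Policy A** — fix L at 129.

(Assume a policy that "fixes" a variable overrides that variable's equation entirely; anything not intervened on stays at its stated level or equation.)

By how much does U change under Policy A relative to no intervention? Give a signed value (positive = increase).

-240

Baseline:
  V = 64
  L = 159
  Q = -9 + 159 = 150
  D = 274 − 5·64 − 5·159 + 3·150 = -391
  U = 78 + 2·150 − 3·(-391) = 1551
Policy A (L := 129):
  V = 64
  L = 129
  Q = -9 + 129 = 120
  D = 274 − 5·64 − 5·129 + 3·120 = -331
  U = 78 + 2·120 − 3·(-331) = 1311
Change in U: 1311 − 1551 = -240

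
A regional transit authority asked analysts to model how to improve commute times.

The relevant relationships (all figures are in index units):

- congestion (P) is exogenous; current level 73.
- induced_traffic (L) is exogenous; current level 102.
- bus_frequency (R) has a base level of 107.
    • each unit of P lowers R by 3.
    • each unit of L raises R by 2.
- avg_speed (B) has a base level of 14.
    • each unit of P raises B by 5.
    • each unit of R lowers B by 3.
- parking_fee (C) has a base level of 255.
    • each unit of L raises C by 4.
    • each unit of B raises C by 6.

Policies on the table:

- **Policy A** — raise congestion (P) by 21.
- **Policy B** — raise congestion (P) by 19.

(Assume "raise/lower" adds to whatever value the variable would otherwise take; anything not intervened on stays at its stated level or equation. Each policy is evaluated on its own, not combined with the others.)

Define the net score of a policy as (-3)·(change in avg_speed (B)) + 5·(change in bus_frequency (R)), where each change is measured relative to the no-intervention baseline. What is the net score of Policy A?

-1197

Baseline:
  P = 73
  L = 102
  R = 107 − 3·73 + 2·102 = 92
  B = 14 + 5·73 − 3·92 = 103
Policy A (P + 21):
  P = 73 + 21 = 94
  L = 102
  R = 107 − 3·94 + 2·102 = 29
  B = 14 + 5·94 − 3·29 = 397
ΔB = 397 − 103 = 294; ΔR = 29 − 92 = -63
Score = (-3)·294 + 5·(-63) = -1197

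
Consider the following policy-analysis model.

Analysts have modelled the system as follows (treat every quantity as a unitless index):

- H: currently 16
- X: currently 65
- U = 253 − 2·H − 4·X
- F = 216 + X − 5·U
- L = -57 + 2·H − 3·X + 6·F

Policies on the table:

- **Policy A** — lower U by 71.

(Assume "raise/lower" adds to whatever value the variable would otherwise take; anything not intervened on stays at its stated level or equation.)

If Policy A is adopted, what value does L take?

4766

Policy A (U − 71):
  H = 16
  X = 65
  U = 253 − 2·16 − 4·65 (−71 from intervention) = -110
  F = 216 + 65 − 5·(-110) = 831
  L = -57 + 2·16 − 3·65 + 6·831 = 4766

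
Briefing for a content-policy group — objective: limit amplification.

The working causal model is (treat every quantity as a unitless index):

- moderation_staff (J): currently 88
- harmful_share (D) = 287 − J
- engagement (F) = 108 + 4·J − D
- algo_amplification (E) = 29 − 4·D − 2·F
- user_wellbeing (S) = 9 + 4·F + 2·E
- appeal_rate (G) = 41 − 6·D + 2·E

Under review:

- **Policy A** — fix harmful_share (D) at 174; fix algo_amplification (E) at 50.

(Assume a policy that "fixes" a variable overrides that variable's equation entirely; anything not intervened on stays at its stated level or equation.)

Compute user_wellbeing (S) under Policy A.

Policy A (D := 174, E := 50):
  J = 88
  D = 174
  F = 108 + 4·88 − 174 = 286
  E = 50
  S = 9 + 4·286 + 2·50 = 1253

1253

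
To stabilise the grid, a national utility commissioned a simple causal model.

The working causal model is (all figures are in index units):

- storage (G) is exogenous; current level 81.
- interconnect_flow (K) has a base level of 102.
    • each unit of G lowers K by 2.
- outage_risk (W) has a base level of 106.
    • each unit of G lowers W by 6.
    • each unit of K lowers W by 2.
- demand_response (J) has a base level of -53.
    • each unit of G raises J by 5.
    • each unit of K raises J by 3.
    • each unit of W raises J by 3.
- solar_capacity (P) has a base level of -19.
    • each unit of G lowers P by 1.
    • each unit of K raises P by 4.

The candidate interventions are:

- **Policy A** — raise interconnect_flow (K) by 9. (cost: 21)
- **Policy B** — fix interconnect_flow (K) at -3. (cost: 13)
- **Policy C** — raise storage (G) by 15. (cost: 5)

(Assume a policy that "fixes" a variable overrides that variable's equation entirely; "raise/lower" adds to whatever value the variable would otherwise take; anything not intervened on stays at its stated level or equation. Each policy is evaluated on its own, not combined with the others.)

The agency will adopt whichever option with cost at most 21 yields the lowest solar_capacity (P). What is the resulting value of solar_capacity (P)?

Policy A (K + 9):
  G = 81
  K = 102 − 2·81 (+9 from intervention) = -51
  P = -19 − 81 + 4·(-51) = -304
Policy B (K := -3):
  G = 81
  K = -3
  P = -19 − 81 + 4·(-3) = -112
Policy C (G + 15):
  G = 81 + 15 = 96
  K = 102 − 2·96 = -90
  P = -19 − 96 + 4·(-90) = -475
Comparing — Policy A: P=-304, Policy B: P=-112, Policy C: P=-475. Lowest is -475 (Policy C).

-475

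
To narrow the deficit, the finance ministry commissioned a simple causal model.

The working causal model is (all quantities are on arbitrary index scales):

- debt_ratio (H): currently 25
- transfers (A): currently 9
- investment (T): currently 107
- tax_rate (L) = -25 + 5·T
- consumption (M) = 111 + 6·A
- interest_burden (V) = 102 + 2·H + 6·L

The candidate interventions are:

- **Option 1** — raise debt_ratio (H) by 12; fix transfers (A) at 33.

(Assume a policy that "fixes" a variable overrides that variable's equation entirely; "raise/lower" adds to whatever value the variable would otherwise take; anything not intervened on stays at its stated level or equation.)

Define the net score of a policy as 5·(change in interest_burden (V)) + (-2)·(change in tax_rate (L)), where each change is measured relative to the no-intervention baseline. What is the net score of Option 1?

120

Baseline:
  H = 25
  T = 107
  L = -25 + 5·107 = 510
  V = 102 + 2·25 + 6·510 = 3212
Option 1 (H + 12, A := 33):
  H = 25 + 12 = 37
  T = 107
  L = -25 + 5·107 = 510
  V = 102 + 2·37 + 6·510 = 3236
ΔV = 3236 − 3212 = 24; ΔL = 510 − 510 = 0
Score = 5·24 + (-2)·0 = 120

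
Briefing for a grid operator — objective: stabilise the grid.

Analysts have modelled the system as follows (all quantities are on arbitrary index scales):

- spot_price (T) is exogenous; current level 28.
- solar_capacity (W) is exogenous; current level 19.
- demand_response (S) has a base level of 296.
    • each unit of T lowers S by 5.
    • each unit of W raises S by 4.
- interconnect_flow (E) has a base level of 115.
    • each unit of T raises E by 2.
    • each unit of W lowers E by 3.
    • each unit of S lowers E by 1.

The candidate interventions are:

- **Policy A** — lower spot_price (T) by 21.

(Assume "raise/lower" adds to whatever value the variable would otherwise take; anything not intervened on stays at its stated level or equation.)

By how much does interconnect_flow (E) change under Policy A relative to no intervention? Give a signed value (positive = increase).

-147

Baseline:
  T = 28
  W = 19
  S = 296 − 5·28 + 4·19 = 232
  E = 115 + 2·28 − 3·19 − 232 = -118
Policy A (T − 21):
  T = 28 − 21 = 7
  W = 19
  S = 296 − 5·7 + 4·19 = 337
  E = 115 + 2·7 − 3·19 − 337 = -265
Change in E: -265 − (-118) = -147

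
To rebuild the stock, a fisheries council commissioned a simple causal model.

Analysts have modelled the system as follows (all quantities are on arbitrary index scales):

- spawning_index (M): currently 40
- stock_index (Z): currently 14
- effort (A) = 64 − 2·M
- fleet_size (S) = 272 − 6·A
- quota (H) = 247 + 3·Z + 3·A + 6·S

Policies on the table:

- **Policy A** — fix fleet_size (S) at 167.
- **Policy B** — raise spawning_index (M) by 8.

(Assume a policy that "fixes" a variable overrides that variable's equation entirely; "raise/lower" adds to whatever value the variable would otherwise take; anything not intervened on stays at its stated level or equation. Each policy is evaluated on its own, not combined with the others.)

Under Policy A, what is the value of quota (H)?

1243

Policy A (S := 167):
  M = 40
  Z = 14
  A = 64 − 2·40 = -16
  S = 167
  H = 247 + 3·14 + 3·(-16) + 6·167 = 1243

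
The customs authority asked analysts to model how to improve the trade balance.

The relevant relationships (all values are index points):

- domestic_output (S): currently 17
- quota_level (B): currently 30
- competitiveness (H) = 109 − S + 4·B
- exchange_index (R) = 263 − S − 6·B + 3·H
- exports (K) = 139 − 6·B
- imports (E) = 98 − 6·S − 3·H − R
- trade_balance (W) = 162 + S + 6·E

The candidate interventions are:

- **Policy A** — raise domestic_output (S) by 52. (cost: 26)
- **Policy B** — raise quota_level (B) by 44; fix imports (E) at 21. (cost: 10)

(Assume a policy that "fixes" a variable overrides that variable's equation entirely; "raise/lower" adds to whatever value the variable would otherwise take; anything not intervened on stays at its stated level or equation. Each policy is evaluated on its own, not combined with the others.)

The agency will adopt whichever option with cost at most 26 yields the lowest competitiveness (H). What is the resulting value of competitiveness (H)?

160

Policy A (S + 52):
  S = 17 + 52 = 69
  B = 30
  H = 109 − 69 + 4·30 = 160
Policy B (B + 44, E := 21):
  S = 17
  B = 30 + 44 = 74
  H = 109 − 17 + 4·74 = 388
Comparing — Policy A: H=160, Policy B: H=388. Lowest is 160 (Policy A).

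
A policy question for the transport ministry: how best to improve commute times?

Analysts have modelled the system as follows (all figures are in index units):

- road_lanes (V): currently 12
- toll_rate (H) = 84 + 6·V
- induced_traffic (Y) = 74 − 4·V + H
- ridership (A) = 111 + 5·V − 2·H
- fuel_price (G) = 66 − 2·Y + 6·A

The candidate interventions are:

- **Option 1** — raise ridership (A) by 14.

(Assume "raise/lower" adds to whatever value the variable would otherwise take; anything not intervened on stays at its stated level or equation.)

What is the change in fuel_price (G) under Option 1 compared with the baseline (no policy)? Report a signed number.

Baseline:
  V = 12
  H = 84 + 6·12 = 156
  Y = 74 − 4·12 + 156 = 182
  A = 111 + 5·12 − 2·156 = -141
  G = 66 − 2·182 + 6·(-141) = -1144
Option 1 (A + 14):
  V = 12
  H = 84 + 6·12 = 156
  Y = 74 − 4·12 + 156 = 182
  A = 111 + 5·12 − 2·156 (+14 from intervention) = -127
  G = 66 − 2·182 + 6·(-127) = -1060
Change in G: -1060 − (-1144) = 84

84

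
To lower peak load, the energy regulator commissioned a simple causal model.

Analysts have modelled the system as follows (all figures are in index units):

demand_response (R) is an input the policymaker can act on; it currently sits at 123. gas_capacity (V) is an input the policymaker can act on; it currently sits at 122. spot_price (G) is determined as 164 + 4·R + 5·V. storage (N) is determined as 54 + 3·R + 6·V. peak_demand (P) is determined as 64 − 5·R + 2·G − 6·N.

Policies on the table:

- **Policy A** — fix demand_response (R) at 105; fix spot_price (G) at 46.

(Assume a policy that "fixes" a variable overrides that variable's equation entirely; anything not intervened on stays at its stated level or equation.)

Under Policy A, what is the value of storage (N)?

1101

Policy A (R := 105, G := 46):
  R = 105
  V = 122
  N = 54 + 3·105 + 6·122 = 1101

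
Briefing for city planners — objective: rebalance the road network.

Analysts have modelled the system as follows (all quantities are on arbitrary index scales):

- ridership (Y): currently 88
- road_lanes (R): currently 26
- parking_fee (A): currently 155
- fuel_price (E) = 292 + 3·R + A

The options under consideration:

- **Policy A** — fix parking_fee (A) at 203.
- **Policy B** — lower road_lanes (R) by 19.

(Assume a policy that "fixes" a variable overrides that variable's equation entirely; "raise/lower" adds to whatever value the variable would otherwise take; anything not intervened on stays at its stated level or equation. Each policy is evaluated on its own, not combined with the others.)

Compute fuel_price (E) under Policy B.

468

Policy B (R − 19):
  R = 26 − 19 = 7
  A = 155
  E = 292 + 3·7 + 155 = 468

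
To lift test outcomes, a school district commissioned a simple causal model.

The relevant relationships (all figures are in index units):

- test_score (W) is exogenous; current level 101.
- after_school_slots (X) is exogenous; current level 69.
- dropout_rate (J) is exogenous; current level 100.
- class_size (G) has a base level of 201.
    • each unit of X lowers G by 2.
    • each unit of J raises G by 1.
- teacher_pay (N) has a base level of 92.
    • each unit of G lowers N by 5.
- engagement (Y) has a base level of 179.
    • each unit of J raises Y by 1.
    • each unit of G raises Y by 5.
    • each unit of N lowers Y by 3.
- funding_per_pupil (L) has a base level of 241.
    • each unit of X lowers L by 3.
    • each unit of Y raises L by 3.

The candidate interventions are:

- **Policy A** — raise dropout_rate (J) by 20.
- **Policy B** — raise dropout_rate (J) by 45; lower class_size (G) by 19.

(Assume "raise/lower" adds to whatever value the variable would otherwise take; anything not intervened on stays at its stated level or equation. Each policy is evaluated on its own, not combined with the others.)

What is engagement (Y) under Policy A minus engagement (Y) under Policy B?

-145

Policy A (J + 20):
  X = 69
  J = 100 + 20 = 120
  G = 201 − 2·69 + 120 = 183
  N = 92 − 5·183 = -823
  Y = 179 + 120 + 5·183 − 3·(-823) = 3683
Policy B (J + 45, G − 19):
  X = 69
  J = 100 + 45 = 145
  G = 201 − 2·69 + 145 (−19 from intervention) = 189
  N = 92 − 5·189 = -853
  Y = 179 + 145 + 5·189 − 3·(-853) = 3828
Y: 3683 − 3828 = -145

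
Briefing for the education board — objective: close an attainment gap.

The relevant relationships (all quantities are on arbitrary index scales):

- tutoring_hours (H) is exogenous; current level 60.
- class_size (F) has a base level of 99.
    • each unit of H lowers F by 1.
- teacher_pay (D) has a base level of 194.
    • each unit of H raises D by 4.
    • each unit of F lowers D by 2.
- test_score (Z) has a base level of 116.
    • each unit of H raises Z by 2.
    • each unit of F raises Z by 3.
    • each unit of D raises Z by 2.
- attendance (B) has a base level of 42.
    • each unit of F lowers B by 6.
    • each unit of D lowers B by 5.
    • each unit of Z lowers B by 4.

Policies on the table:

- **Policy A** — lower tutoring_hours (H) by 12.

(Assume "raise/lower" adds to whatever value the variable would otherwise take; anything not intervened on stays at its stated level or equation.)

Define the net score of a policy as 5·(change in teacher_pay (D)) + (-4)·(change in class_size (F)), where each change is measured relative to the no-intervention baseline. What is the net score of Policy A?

Baseline:
  H = 60
  F = 99 − 60 = 39
  D = 194 + 4·60 − 2·39 = 356
Policy A (H − 12):
  H = 60 − 12 = 48
  F = 99 − 48 = 51
  D = 194 + 4·48 − 2·51 = 284
ΔD = 284 − 356 = -72; ΔF = 51 − 39 = 12
Score = 5·(-72) + (-4)·12 = -408

-408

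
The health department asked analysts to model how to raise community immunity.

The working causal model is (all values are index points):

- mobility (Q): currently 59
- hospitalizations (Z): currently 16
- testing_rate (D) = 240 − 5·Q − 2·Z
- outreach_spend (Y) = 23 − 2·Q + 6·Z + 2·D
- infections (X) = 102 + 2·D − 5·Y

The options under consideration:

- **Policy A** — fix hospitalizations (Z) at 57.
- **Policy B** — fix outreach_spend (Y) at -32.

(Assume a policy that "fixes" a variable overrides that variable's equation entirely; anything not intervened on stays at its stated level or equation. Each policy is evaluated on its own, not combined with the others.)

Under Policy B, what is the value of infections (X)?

Policy B (Y := -32):
  Q = 59
  Z = 16
  D = 240 − 5·59 − 2·16 = -87
  Y = -32
  X = 102 + 2·(-87) − 5·(-32) = 88

88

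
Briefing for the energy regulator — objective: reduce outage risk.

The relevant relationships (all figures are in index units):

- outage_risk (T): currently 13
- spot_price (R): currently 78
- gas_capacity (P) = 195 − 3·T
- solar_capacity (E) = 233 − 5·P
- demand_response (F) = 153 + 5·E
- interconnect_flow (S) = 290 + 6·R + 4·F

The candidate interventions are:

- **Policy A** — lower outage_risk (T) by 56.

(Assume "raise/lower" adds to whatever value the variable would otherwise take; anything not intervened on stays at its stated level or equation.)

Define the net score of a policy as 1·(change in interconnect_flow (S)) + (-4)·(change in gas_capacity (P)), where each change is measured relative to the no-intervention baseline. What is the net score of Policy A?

-17472

Baseline:
  T = 13
  R = 78
  P = 195 − 3·13 = 156
  E = 233 − 5·156 = -547
  F = 153 + 5·(-547) = -2582
  S = 290 + 6·78 + 4·(-2582) = -9570
Policy A (T − 56):
  T = 13 − 56 = -43
  R = 78
  P = 195 − 3·(-43) = 324
  E = 233 − 5·324 = -1387
  F = 153 + 5·(-1387) = -6782
  S = 290 + 6·78 + 4·(-6782) = -26370
ΔS = -26370 − (-9570) = -16800; ΔP = 324 − 156 = 168
Score = 1·(-16800) + (-4)·168 = -17472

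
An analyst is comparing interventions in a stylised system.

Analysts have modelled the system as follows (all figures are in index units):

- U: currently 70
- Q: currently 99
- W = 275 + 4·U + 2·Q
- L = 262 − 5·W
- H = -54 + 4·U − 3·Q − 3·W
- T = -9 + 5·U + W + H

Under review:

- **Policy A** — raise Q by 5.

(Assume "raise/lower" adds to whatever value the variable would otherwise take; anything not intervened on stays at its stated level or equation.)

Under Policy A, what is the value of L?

-3553

Policy A (Q + 5):
  U = 70
  Q = 99 + 5 = 104
  W = 275 + 4·70 + 2·104 = 763
  L = 262 − 5·763 = -3553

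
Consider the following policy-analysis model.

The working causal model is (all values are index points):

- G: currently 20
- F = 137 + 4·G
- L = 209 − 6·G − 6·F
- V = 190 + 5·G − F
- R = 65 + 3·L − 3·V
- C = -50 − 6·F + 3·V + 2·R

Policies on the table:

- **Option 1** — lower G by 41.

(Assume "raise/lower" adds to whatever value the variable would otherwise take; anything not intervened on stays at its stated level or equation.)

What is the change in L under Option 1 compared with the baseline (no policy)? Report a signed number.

1230

Baseline:
  G = 20
  F = 137 + 4·20 = 217
  L = 209 − 6·20 − 6·217 = -1213
Option 1 (G − 41):
  G = 20 − 41 = -21
  F = 137 + 4·(-21) = 53
  L = 209 − 6·(-21) − 6·53 = 17
Change in L: 17 − (-1213) = 1230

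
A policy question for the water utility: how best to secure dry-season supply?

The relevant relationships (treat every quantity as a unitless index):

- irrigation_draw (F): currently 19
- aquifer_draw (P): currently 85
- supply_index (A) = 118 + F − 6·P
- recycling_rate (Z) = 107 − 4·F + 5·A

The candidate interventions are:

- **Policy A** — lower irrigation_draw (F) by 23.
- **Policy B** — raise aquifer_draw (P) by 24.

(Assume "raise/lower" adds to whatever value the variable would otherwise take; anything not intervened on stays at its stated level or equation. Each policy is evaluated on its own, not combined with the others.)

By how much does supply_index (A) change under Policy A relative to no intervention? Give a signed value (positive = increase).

-23

Baseline:
  F = 19
  P = 85
  A = 118 + 19 − 6·85 = -373
Policy A (F − 23):
  F = 19 − 23 = -4
  P = 85
  A = 118 + (-4) − 6·85 = -396
Change in A: -396 − (-373) = -23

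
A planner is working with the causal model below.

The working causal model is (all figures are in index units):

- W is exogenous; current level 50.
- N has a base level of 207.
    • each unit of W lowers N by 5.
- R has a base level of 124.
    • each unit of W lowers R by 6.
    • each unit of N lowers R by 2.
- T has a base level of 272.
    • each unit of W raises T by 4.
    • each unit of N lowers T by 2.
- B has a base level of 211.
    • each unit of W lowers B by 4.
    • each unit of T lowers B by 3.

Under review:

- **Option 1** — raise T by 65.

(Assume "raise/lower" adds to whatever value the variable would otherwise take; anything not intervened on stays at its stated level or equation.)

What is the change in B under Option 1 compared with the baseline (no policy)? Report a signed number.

-195

Baseline:
  W = 50
  N = 207 − 5·50 = -43
  T = 272 + 4·50 − 2·(-43) = 558
  B = 211 − 4·50 − 3·558 = -1663
Option 1 (T + 65):
  W = 50
  N = 207 − 5·50 = -43
  T = 272 + 4·50 − 2·(-43) (+65 from intervention) = 623
  B = 211 − 4·50 − 3·623 = -1858
Change in B: -1858 − (-1663) = -195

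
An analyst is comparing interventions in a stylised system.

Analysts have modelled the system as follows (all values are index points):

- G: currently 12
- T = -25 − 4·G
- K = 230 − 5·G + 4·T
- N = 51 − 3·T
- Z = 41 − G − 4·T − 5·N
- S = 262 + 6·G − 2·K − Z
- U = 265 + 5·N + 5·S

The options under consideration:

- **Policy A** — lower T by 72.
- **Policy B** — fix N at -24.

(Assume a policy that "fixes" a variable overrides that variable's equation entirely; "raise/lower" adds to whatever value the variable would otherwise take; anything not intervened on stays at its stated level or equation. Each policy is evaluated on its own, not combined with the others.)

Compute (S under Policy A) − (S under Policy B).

Policy A (T − 72):
  G = 12
  T = -25 − 4·12 (−72 from intervention) = -145
  K = 230 − 5·12 + 4·(-145) = -410
  N = 51 − 3·(-145) = 486
  Z = 41 − 12 − 4·(-145) − 5·486 = -1821
  S = 262 + 6·12 − 2·(-410) − (-1821) = 2975
Policy B (N := -24):
  G = 12
  T = -25 − 4·12 = -73
  K = 230 − 5·12 + 4·(-73) = -122
  N = -24
  Z = 41 − 12 − 4·(-73) − 5·(-24) = 441
  S = 262 + 6·12 − 2·(-122) − 441 = 137
S: 2975 − 137 = 2838

2838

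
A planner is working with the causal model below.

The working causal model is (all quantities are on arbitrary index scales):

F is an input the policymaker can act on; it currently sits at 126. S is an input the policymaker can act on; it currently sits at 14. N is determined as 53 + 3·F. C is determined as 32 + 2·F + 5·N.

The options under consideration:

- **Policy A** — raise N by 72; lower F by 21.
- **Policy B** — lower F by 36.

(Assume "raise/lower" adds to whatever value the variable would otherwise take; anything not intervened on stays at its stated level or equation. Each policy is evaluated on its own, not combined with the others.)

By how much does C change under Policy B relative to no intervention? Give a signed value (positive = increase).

-612

Baseline:
  F = 126
  N = 53 + 3·126 = 431
  C = 32 + 2·126 + 5·431 = 2439
Policy B (F − 36):
  F = 126 − 36 = 90
  N = 53 + 3·90 = 323
  C = 32 + 2·90 + 5·323 = 1827
Change in C: 1827 − 2439 = -612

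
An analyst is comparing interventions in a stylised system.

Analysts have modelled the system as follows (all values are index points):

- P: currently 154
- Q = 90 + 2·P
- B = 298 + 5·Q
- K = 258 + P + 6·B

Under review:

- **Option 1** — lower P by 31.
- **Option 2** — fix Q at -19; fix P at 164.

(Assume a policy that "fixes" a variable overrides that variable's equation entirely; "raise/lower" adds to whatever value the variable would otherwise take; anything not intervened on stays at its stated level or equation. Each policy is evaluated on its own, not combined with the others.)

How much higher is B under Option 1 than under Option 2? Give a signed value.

Option 1 (P − 31):
  P = 154 − 31 = 123
  Q = 90 + 2·123 = 336
  B = 298 + 5·336 = 1978
Option 2 (Q := -19, P := 164):
  P = 164
  Q = -19
  B = 298 + 5·(-19) = 203
B: 1978 − 203 = 1775

1775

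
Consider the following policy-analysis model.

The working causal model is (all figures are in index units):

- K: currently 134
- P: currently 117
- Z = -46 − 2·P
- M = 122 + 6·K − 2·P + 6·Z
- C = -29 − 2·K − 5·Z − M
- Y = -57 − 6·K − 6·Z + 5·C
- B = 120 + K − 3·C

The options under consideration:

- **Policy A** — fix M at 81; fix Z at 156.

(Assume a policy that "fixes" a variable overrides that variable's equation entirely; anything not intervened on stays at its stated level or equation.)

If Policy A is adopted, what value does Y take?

-7587

Policy A (M := 81, Z := 156):
  K = 134
  P = 117
  Z = 156
  M = 81
  C = -29 − 2·134 − 5·156 − 81 = -1158
  Y = -57 − 6·134 − 6·156 + 5·(-1158) = -7587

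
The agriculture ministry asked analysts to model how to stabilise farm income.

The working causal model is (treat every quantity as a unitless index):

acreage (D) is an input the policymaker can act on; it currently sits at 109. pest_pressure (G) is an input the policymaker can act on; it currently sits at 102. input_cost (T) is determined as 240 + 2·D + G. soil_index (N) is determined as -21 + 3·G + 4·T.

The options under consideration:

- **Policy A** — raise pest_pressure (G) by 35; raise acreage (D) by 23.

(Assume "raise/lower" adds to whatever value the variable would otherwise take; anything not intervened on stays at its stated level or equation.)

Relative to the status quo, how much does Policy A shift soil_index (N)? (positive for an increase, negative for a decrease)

429

Baseline:
  D = 109
  G = 102
  T = 240 + 2·109 + 102 = 560
  N = -21 + 3·102 + 4·560 = 2525
Policy A (G + 35, D + 23):
  D = 109 + 23 = 132
  G = 102 + 35 = 137
  T = 240 + 2·132 + 137 = 641
  N = -21 + 3·137 + 4·641 = 2954
Change in N: 2954 − 2525 = 429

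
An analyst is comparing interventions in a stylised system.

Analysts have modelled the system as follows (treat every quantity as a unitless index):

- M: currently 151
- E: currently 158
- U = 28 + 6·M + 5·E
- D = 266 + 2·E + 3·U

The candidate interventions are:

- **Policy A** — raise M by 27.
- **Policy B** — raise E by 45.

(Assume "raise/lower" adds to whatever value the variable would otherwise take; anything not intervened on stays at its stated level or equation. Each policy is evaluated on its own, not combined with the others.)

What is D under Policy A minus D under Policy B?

Policy A (M + 27):
  M = 151 + 27 = 178
  E = 158
  U = 28 + 6·178 + 5·158 = 1886
  D = 266 + 2·158 + 3·1886 = 6240
Policy B (E + 45):
  M = 151
  E = 158 + 45 = 203
  U = 28 + 6·151 + 5·203 = 1949
  D = 266 + 2·203 + 3·1949 = 6519
D: 6240 − 6519 = -279

-279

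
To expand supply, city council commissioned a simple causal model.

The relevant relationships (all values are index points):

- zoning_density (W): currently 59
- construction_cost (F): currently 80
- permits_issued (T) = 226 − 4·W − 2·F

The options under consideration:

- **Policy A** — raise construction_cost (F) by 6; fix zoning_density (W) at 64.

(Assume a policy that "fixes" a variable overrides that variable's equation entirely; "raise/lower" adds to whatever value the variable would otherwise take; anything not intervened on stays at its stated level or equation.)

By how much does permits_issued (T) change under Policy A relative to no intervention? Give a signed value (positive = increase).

-32

Baseline:
  W = 59
  F = 80
  T = 226 − 4·59 − 2·80 = -170
Policy A (F + 6, W := 64):
  W = 64
  F = 80 + 6 = 86
  T = 226 − 4·64 − 2·86 = -202
Change in T: -202 − (-170) = -32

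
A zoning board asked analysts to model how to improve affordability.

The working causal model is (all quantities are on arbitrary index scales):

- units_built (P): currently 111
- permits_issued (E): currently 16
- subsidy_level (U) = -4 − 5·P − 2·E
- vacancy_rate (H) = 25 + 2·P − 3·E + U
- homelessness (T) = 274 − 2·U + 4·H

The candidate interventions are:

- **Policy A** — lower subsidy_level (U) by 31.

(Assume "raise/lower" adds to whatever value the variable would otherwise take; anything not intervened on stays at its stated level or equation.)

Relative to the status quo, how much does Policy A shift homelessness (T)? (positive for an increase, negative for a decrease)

Baseline:
  P = 111
  E = 16
  U = -4 − 5·111 − 2·16 = -591
  H = 25 + 2·111 − 3·16 + (-591) = -392
  T = 274 − 2·(-591) + 4·(-392) = -112
Policy A (U − 31):
  P = 111
  E = 16
  U = -4 − 5·111 − 2·16 (−31 from intervention) = -622
  H = 25 + 2·111 − 3·16 + (-622) = -423
  T = 274 − 2·(-622) + 4·(-423) = -174
Change in T: -174 − (-112) = -62

-62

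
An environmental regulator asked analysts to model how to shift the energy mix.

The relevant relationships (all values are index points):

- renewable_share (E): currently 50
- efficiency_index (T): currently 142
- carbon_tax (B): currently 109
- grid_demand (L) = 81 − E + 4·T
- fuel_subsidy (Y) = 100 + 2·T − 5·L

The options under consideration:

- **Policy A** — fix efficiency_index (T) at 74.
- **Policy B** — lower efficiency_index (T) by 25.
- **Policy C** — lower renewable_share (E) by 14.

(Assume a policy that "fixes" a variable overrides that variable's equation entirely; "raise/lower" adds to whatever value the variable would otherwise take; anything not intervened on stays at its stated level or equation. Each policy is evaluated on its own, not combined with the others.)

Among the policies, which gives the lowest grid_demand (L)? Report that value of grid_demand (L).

Policy A (T := 74):
  E = 50
  T = 74
  L = 81 − 50 + 4·74 = 327
Policy B (T − 25):
  E = 50
  T = 142 − 25 = 117
  L = 81 − 50 + 4·117 = 499
Policy C (E − 14):
  E = 50 − 14 = 36
  T = 142
  L = 81 − 36 + 4·142 = 613
Comparing — Policy A: L=327, Policy B: L=499, Policy C: L=613. Lowest is 327 (Policy A).

327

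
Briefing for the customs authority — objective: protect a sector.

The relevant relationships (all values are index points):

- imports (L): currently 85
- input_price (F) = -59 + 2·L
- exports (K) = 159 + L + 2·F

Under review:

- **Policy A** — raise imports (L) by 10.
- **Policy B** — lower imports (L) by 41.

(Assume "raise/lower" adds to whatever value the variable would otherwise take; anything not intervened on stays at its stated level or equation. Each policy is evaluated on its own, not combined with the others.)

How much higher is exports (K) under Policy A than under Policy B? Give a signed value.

255

Policy A (L + 10):
  L = 85 + 10 = 95
  F = -59 + 2·95 = 131
  K = 159 + 95 + 2·131 = 516
Policy B (L − 41):
  L = 85 − 41 = 44
  F = -59 + 2·44 = 29
  K = 159 + 44 + 2·29 = 261
K: 516 − 261 = 255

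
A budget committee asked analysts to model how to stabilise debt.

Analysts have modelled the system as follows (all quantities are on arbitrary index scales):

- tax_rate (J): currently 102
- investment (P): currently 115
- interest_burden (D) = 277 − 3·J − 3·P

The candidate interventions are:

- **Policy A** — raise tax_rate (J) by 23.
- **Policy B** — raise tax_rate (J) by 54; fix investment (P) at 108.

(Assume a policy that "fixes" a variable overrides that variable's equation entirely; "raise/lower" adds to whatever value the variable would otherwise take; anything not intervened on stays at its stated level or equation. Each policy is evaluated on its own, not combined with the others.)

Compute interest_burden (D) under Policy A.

-443

Policy A (J + 23):
  J = 102 + 23 = 125
  P = 115
  D = 277 − 3·125 − 3·115 = -443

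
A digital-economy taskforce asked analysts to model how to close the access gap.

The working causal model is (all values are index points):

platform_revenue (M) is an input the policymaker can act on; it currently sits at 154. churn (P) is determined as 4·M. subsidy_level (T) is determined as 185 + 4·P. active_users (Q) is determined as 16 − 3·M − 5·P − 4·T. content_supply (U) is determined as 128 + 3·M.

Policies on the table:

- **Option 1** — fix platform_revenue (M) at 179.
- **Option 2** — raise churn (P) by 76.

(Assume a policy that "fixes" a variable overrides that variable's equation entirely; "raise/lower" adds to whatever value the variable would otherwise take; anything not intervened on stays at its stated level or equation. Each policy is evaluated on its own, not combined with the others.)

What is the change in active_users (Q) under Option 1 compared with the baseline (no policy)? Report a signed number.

Baseline:
  M = 154
  P = 0 + 4·154 = 616
  T = 185 + 4·616 = 2649
  Q = 16 − 3·154 − 5·616 − 4·2649 = -14122
Option 1 (M := 179):
  M = 179
  P = 0 + 4·179 = 716
  T = 185 + 4·716 = 3049
  Q = 16 − 3·179 − 5·716 − 4·3049 = -16297
Change in Q: -16297 − (-14122) = -2175

-2175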